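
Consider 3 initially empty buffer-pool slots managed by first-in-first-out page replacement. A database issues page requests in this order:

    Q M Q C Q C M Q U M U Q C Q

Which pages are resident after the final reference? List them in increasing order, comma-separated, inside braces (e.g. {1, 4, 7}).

{C, Q, U}

Q: fault, frames {Q}
M: fault, frames {Q,M}
Q: hit
C: fault, frames {Q,M,C}
Q: hit
C: hit
M: hit
Q: hit
U: fault, evict Q, frames {M,C,U}
M: hit
U: hit
Q: fault, evict M, frames {C,U,Q}
C: hit
Q: hit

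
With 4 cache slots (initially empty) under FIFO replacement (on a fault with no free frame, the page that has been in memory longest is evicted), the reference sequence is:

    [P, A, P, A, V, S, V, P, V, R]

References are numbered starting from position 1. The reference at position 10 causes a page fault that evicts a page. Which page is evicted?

P

pos 1: P → miss, frames (P)
pos 2: A → miss, frames (P A)
pos 3: P → hit
pos 4: A → hit
pos 5: V → miss, frames (P A V)
pos 6: S → miss, frames (P A V S)
pos 7: V → hit
pos 8: P → hit
pos 9: V → hit
pos 10: R → miss, evict P, frames (A V S R)
At position 10, page P is evicted.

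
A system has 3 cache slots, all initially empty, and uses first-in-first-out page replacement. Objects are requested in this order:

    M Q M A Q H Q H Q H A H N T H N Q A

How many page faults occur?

M: fault, frames {M}
Q: fault, frames {M,Q}
M: hit
A: fault, frames {M,Q,A}
Q: hit
H: fault, evict M, frames {Q,A,H}
Q: hit
H: hit
Q: hit
H: hit
A: hit
H: hit
N: fault, evict Q, frames {A,H,N}
T: fault, evict A, frames {H,N,T}
H: hit
N: hit
Q: fault, evict H, frames {N,T,Q}
A: fault, evict N, frames {T,Q,A}
Page faults: 8.

8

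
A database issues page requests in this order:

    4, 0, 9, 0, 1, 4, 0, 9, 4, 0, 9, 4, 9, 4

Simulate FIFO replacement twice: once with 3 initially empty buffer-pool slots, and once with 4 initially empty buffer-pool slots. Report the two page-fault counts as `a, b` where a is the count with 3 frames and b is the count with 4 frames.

7, 4

3 frames: F F F . F F F F . . . . . . → 7 faults.
4 frames: F F F . F . . . . . . . . . → 4 faults.
4 < 7: adding a frame reduced faults, as is typical.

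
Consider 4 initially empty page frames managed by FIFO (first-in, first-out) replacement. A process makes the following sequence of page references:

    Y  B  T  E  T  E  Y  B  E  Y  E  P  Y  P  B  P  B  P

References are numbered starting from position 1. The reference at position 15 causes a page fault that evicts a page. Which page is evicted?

T

pos 1: Y -> fault, frames [Y]
pos 2: B -> fault, frames [Y, B]
pos 3: T -> fault, frames [Y, B, T]
pos 4: E -> fault, frames [Y, B, T, E]
pos 5: T -> hit
pos 6: E -> hit
pos 7: Y -> hit
pos 8: B -> hit
pos 9: E -> hit
pos 10: Y -> hit
pos 11: E -> hit
pos 12: P -> fault, evict Y, frames [B, T, E, P]
pos 13: Y -> fault, evict B, frames [T, E, P, Y]
pos 14: P -> hit
pos 15: B -> fault, evict T, frames [E, P, Y, B]
At position 15, page T is evicted.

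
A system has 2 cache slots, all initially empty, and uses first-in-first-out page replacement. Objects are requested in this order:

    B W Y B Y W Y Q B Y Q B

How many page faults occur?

11

B -> miss, frames {B}
W -> miss, frames {B,W}
Y -> miss, evict B, frames {W,Y}
B -> miss, evict W, frames {Y,B}
Y -> hit
W -> miss, evict Y, frames {B,W}
Y -> miss, evict B, frames {W,Y}
Q -> miss, evict W, frames {Y,Q}
B -> miss, evict Y, frames {Q,B}
Y -> miss, evict Q, frames {B,Y}
Q -> miss, evict B, frames {Y,Q}
B -> miss, evict Y, frames {Q,B}
Page faults: 11.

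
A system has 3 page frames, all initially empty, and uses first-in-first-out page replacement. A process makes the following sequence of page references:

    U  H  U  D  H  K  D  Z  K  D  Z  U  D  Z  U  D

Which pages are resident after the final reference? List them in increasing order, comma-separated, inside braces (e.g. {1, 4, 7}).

{D, U, Z}

U: fault, frames {U}
H: fault, frames {U,H}
U: hit
D: fault, frames {U,H,D}
H: hit
K: fault, evict U, frames {H,D,K}
D: hit
Z: fault, evict H, frames {D,K,Z}
K: hit
D: hit
Z: hit
U: fault, evict D, frames {K,Z,U}
D: fault, evict K, frames {Z,U,D}
Z: hit
U: hit
D: hit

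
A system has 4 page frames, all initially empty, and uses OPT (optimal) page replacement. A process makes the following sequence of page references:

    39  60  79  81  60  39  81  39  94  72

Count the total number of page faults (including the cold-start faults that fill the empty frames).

6

39: fault, frames [39]
60: fault, frames [39, 60]
79: fault, frames [39, 60, 79]
81: fault, frames [39, 60, 79, 81]
60: hit
39: hit
81: hit
39: hit
94: fault, evict 81, frames [39, 60, 79, 94]
72: fault, evict 94, frames [39, 60, 79, 72]
Page faults: 6.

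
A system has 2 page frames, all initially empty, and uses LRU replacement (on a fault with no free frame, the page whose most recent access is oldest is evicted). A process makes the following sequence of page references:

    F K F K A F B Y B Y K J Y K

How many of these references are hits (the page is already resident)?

F -> fault, frames {F}
K -> fault, frames {F,K}
F -> hit
K -> hit
A -> fault, evict F, frames {K,A}
F -> fault, evict K, frames {A,F}
B -> fault, evict A, frames {F,B}
Y -> fault, evict F, frames {B,Y}
B -> hit
Y -> hit
K -> fault, evict B, frames {Y,K}
J -> fault, evict Y, frames {K,J}
Y -> fault, evict K, frames {J,Y}
K -> fault, evict J, frames {Y,K}
Hits: 4.

4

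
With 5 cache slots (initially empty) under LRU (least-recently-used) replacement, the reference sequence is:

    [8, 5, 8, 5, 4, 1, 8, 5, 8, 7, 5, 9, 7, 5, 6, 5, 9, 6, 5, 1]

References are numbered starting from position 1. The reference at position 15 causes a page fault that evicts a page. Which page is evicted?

pos 1: 8 → miss, frames {8}
pos 2: 5 → miss, frames {8,5}
pos 3: 8 → hit
pos 4: 5 → hit
pos 5: 4 → miss, frames {8,5,4}
pos 6: 1 → miss, frames {8,5,4,1}
pos 7: 8 → hit
pos 8: 5 → hit
pos 9: 8 → hit
pos 10: 7 → miss, frames {4,1,5,8,7}
pos 11: 5 → hit
pos 12: 9 → miss, evict 4, frames {1,8,7,5,9}
pos 13: 7 → hit
pos 14: 5 → hit
pos 15: 6 → miss, evict 1, frames {8,9,7,5,6}
At position 15, page 1 is evicted.

1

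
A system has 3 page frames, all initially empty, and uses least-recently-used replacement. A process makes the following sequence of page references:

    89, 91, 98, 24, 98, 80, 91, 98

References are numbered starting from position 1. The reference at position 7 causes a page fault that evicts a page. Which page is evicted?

pos 1: 89: miss, frames [89]
pos 2: 91: miss, frames [89, 91]
pos 3: 98: miss, frames [89, 91, 98]
pos 4: 24: miss, evict 89, frames [91, 98, 24]
pos 5: 98: hit
pos 6: 80: miss, evict 91, frames [24, 98, 80]
pos 7: 91: miss, evict 24, frames [98, 80, 91]
At position 7, page 24 is evicted.

24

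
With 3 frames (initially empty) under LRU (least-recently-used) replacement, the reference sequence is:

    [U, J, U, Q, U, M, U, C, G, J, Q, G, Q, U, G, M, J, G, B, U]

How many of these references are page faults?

U: fault, frames (U)
J: fault, frames (U J)
U: hit
Q: fault, frames (J U Q)
U: hit
M: fault, evict J, frames (Q U M)
U: hit
C: fault, evict Q, frames (M U C)
G: fault, evict M, frames (U C G)
J: fault, evict U, frames (C G J)
Q: fault, evict C, frames (G J Q)
G: hit
Q: hit
U: fault, evict J, frames (G Q U)
G: hit
M: fault, evict Q, frames (U G M)
J: fault, evict U, frames (G M J)
G: hit
B: fault, evict M, frames (J G B)
U: fault, evict J, frames (G B U)
Page faults: 13.

13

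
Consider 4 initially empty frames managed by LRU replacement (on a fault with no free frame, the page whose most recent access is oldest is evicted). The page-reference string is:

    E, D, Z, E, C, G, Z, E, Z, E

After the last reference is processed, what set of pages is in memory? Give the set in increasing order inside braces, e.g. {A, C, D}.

E: fault, frames {E}
D: fault, frames {E,D}
Z: fault, frames {E,D,Z}
E: hit
C: fault, frames {D,Z,E,C}
G: fault, evict D, frames {Z,E,C,G}
Z: hit
E: hit
Z: hit
E: hit

{C, E, G, Z}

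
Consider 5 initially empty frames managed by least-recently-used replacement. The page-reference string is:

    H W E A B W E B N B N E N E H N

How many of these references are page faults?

7

H → fault, frames [H]
W → fault, frames [H, W]
E → fault, frames [H, W, E]
A → fault, frames [H, W, E, A]
B → fault, frames [H, W, E, A, B]
W → hit
E → hit
B → hit
N → fault, evict H, frames [A, W, E, B, N]
B → hit
N → hit
E → hit
N → hit
E → hit
H → fault, evict A, frames [W, B, N, E, H]
N → hit
Page faults: 7.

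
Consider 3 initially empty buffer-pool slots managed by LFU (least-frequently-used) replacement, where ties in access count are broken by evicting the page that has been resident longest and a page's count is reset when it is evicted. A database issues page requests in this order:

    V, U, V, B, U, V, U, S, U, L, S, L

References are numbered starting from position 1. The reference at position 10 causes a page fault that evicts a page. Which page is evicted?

pos 1: V: miss, frames {V}
pos 2: U: miss, frames {V,U}
pos 3: V: hit
pos 4: B: miss, frames {V,U,B}
pos 5: U: hit
pos 6: V: hit
pos 7: U: hit
pos 8: S: miss, evict B, frames {V,U,S}
pos 9: U: hit
pos 10: L: miss, evict S, frames {V,U,L}
At position 10, page S is evicted.

S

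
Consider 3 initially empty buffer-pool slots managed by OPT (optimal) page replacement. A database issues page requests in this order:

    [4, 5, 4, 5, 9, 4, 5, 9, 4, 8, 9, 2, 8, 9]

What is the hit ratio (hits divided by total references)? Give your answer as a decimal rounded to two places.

4 -> fault, frames [4]
5 -> fault, frames [4, 5]
4 -> hit
5 -> hit
9 -> fault, frames [4, 5, 9]
4 -> hit
5 -> hit
9 -> hit
4 -> hit
8 -> fault, evict 5, frames [4, 9, 8]
9 -> hit
2 -> fault, evict 4, frames [9, 8, 2]
8 -> hit
9 -> hit
Hits: 9 of 14 references → 9/14 = 0.6429.

0.64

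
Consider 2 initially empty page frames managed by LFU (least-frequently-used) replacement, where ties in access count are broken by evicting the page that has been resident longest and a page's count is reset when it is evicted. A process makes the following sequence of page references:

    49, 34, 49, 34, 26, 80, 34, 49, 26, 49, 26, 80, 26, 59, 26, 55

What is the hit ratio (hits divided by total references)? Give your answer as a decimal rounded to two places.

49 -> miss, frames [49]
34 -> miss, frames [49, 34]
49 -> hit
34 -> hit
26 -> miss, evict 49, frames [34, 26]
80 -> miss, evict 26, frames [34, 80]
34 -> hit
49 -> miss, evict 80, frames [34, 49]
26 -> miss, evict 49, frames [34, 26]
49 -> miss, evict 26, frames [34, 49]
26 -> miss, evict 49, frames [34, 26]
80 -> miss, evict 26, frames [34, 80]
26 -> miss, evict 80, frames [34, 26]
59 -> miss, evict 26, frames [34, 59]
26 -> miss, evict 59, frames [34, 26]
55 -> miss, evict 26, frames [34, 55]
Hits: 3 of 16 references → 3/16 = 0.1875.

0.19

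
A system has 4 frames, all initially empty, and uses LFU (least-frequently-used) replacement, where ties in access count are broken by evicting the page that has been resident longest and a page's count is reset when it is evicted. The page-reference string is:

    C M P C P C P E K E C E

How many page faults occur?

5

C → miss, frames [C]
M → miss, frames [C, M]
P → miss, frames [C, M, P]
C → hit
P → hit
C → hit
P → hit
E → miss, frames [C, M, P, E]
K → miss, evict M, frames [C, P, E, K]
E → hit
C → hit
E → hit
Page faults: 5.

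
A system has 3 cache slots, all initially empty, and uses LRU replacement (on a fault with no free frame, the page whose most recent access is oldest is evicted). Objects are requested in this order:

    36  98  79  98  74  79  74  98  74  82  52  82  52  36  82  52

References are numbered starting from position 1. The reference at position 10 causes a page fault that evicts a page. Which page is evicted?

79

pos 1: 36 → miss, frames [36]
pos 2: 98 → miss, frames [36, 98]
pos 3: 79 → miss, frames [36, 98, 79]
pos 4: 98 → hit
pos 5: 74 → miss, evict 36, frames [79, 98, 74]
pos 6: 79 → hit
pos 7: 74 → hit
pos 8: 98 → hit
pos 9: 74 → hit
pos 10: 82 → miss, evict 79, frames [98, 74, 82]
At position 10, page 79 is evicted.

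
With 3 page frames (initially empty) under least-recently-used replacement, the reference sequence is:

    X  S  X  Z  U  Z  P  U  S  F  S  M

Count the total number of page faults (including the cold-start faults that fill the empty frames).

8

X → fault, frames [X]
S → fault, frames [X, S]
X → hit
Z → fault, frames [S, X, Z]
U → fault, evict S, frames [X, Z, U]
Z → hit
P → fault, evict X, frames [U, Z, P]
U → hit
S → fault, evict Z, frames [P, U, S]
F → fault, evict P, frames [U, S, F]
S → hit
M → fault, evict U, frames [F, S, M]
Page faults: 8.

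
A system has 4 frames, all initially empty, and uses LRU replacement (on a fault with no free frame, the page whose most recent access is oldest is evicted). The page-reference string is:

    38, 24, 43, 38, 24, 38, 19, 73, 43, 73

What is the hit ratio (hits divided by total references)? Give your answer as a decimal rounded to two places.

38 -> fault, frames {38}
24 -> fault, frames {38,24}
43 -> fault, frames {38,24,43}
38 -> hit
24 -> hit
38 -> hit
19 -> fault, frames {43,24,38,19}
73 -> fault, evict 43, frames {24,38,19,73}
43 -> fault, evict 24, frames {38,19,73,43}
73 -> hit
Hits: 4 of 10 references → 4/10 = 0.4000.

0.40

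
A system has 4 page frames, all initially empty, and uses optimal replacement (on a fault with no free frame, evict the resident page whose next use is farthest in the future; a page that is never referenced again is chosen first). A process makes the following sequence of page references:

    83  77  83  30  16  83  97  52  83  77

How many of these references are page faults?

6

83 -> miss, frames {83}
77 -> miss, frames {83,77}
83 -> hit
30 -> miss, frames {83,77,30}
16 -> miss, frames {83,77,30,16}
83 -> hit
97 -> miss, evict 16, frames {83,77,30,97}
52 -> miss, evict 97, frames {83,77,30,52}
83 -> hit
77 -> hit
Page faults: 6.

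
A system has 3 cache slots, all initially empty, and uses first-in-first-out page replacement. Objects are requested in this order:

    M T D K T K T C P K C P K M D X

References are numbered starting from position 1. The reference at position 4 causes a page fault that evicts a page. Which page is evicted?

M

pos 1: M: miss, frames {M}
pos 2: T: miss, frames {M,T}
pos 3: D: miss, frames {M,T,D}
pos 4: K: miss, evict M, frames {T,D,K}
At position 4, page M is evicted.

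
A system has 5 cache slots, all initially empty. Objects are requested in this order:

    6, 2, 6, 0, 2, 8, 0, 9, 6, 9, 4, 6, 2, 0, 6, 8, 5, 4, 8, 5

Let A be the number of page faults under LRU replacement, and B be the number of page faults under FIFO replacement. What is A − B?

Under LRU: F F . F . F . F . . F . F . . F F F . . → 10 faults.
Under FIFO: F F . F . F . F . . F F F F . F F F . . → 12 faults.
A − B = 10 − 12 = -2.

-2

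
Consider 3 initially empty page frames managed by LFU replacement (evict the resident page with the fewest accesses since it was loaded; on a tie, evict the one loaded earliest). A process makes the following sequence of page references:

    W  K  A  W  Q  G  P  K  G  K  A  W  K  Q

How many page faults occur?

10

W -> fault, frames {W}
K -> fault, frames {W,K}
A -> fault, frames {W,K,A}
W -> hit
Q -> fault, evict K, frames {W,A,Q}
G -> fault, evict A, frames {W,Q,G}
P -> fault, evict Q, frames {W,G,P}
K -> fault, evict G, frames {W,P,K}
G -> fault, evict P, frames {W,K,G}
K -> hit
A -> fault, evict G, frames {W,K,A}
W -> hit
K -> hit
Q -> fault, evict A, frames {W,K,Q}
Page faults: 10.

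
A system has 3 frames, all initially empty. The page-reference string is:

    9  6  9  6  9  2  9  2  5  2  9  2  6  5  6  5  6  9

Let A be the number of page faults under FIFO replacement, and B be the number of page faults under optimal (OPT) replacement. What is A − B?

Under FIFO: F F . . . F . . F . F . F . . . . . → 6 faults.
Under OPT: F F . . . F . . F . . . F . . . . . → 5 faults.
A − B = 6 − 5 = 1.

1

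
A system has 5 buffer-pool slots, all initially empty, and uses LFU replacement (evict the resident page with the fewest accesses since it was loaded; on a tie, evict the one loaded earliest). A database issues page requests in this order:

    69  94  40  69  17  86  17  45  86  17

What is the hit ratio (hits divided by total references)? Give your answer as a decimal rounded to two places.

0.40

69: miss, frames {69}
94: miss, frames {69,94}
40: miss, frames {69,94,40}
69: hit
17: miss, frames {69,94,40,17}
86: miss, frames {69,94,40,17,86}
17: hit
45: miss, evict 94, frames {69,40,17,86,45}
86: hit
17: hit
Hits: 4 of 10 references → 4/10 = 0.4000.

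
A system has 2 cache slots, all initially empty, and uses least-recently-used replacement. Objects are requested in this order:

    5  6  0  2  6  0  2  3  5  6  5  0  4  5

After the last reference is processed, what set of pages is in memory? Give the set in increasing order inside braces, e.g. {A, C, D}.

5: fault, frames (5)
6: fault, frames (5 6)
0: fault, evict 5, frames (6 0)
2: fault, evict 6, frames (0 2)
6: fault, evict 0, frames (2 6)
0: fault, evict 2, frames (6 0)
2: fault, evict 6, frames (0 2)
3: fault, evict 0, frames (2 3)
5: fault, evict 2, frames (3 5)
6: fault, evict 3, frames (5 6)
5: hit
0: fault, evict 6, frames (5 0)
4: fault, evict 5, frames (0 4)
5: fault, evict 0, frames (4 5)

{4, 5}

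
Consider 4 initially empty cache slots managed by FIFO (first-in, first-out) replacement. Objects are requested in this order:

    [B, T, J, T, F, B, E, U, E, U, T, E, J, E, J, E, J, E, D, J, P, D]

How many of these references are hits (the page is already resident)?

B: miss, frames (B)
T: miss, frames (B T)
J: miss, frames (B T J)
T: hit
F: miss, frames (B T J F)
B: hit
E: miss, evict B, frames (T J F E)
U: miss, evict T, frames (J F E U)
E: hit
U: hit
T: miss, evict J, frames (F E U T)
E: hit
J: miss, evict F, frames (E U T J)
E: hit
J: hit
E: hit
J: hit
E: hit
D: miss, evict E, frames (U T J D)
J: hit
P: miss, evict U, frames (T J D P)
D: hit
Hits: 12.

12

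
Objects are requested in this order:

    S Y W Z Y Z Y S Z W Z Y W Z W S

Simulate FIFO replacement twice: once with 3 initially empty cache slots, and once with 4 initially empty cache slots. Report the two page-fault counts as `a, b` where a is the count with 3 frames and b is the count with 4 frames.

9, 4

3 frames: F F F F . . . F . . . F F F . F → 9 faults.
4 frames: F F F F . . . . . . . . . . . . → 4 faults.
4 < 9: adding a frame reduced faults, as is typical.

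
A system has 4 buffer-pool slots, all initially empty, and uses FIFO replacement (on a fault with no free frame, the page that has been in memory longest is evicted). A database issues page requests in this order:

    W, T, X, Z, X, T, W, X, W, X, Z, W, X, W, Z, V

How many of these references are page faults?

W: miss, frames (W)
T: miss, frames (W T)
X: miss, frames (W T X)
Z: miss, frames (W T X Z)
X: hit
T: hit
W: hit
X: hit
W: hit
X: hit
Z: hit
W: hit
X: hit
W: hit
Z: hit
V: miss, evict W, frames (T X Z V)
Page faults: 5.

5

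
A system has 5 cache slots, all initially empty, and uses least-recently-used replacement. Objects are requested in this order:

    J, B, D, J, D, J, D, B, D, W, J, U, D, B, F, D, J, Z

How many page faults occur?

7

J -> fault, frames [J]
B -> fault, frames [J, B]
D -> fault, frames [J, B, D]
J -> hit
D -> hit
J -> hit
D -> hit
B -> hit
D -> hit
W -> fault, frames [J, B, D, W]
J -> hit
U -> fault, frames [B, D, W, J, U]
D -> hit
B -> hit
F -> fault, evict W, frames [J, U, D, B, F]
D -> hit
J -> hit
Z -> fault, evict U, frames [B, F, D, J, Z]
Page faults: 7.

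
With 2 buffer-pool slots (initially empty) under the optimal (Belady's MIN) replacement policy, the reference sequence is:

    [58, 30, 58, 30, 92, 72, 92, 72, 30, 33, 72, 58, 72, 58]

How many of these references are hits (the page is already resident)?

7

58: miss, frames [58]
30: miss, frames [58, 30]
58: hit
30: hit
92: miss, evict 58, frames [30, 92]
72: miss, evict 30, frames [92, 72]
92: hit
72: hit
30: miss, evict 92, frames [72, 30]
33: miss, evict 30, frames [72, 33]
72: hit
58: miss, evict 33, frames [72, 58]
72: hit
58: hit
Hits: 7.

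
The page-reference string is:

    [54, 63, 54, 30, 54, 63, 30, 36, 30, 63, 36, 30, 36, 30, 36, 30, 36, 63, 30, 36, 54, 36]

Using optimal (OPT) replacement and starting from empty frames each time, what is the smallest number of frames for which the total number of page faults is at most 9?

f=1: 22 faults
f=2: 10 faults
f=3: 5 faults
f=4: 4 faults
Smallest f with faults ≤ 9 is 3.

3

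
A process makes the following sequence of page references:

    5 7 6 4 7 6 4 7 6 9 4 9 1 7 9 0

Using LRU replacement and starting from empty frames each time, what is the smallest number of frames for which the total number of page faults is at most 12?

f=1: 16 faults
f=2: 15 faults
f=3: 9 faults
f=4: 8 faults
f=5: 7 faults
f=6: 7 faults
f=7: 7 faults
Smallest f with faults ≤ 12 is 3.

3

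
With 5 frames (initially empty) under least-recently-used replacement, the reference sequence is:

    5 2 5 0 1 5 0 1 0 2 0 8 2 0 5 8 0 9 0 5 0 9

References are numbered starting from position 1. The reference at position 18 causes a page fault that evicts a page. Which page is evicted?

1

pos 1: 5 -> miss, frames [5]
pos 2: 2 -> miss, frames [5, 2]
pos 3: 5 -> hit
pos 4: 0 -> miss, frames [2, 5, 0]
pos 5: 1 -> miss, frames [2, 5, 0, 1]
pos 6: 5 -> hit
pos 7: 0 -> hit
pos 8: 1 -> hit
pos 9: 0 -> hit
pos 10: 2 -> hit
pos 11: 0 -> hit
pos 12: 8 -> miss, frames [5, 1, 2, 0, 8]
pos 13: 2 -> hit
pos 14: 0 -> hit
pos 15: 5 -> hit
pos 16: 8 -> hit
pos 17: 0 -> hit
pos 18: 9 -> miss, evict 1, frames [2, 5, 8, 0, 9]
At position 18, page 1 is evicted.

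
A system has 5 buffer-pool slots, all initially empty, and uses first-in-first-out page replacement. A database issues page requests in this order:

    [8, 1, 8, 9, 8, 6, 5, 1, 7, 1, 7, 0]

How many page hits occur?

8: fault, frames {8}
1: fault, frames {8,1}
8: hit
9: fault, frames {8,1,9}
8: hit
6: fault, frames {8,1,9,6}
5: fault, frames {8,1,9,6,5}
1: hit
7: fault, evict 8, frames {1,9,6,5,7}
1: hit
7: hit
0: fault, evict 1, frames {9,6,5,7,0}
Hits: 5.

5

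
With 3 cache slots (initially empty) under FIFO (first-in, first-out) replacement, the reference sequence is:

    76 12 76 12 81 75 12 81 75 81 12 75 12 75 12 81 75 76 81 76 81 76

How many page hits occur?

17

76 → miss, frames {76}
12 → miss, frames {76,12}
76 → hit
12 → hit
81 → miss, frames {76,12,81}
75 → miss, evict 76, frames {12,81,75}
12 → hit
81 → hit
75 → hit
81 → hit
12 → hit
75 → hit
12 → hit
75 → hit
12 → hit
81 → hit
75 → hit
76 → miss, evict 12, frames {81,75,76}
81 → hit
76 → hit
81 → hit
76 → hit
Hits: 17.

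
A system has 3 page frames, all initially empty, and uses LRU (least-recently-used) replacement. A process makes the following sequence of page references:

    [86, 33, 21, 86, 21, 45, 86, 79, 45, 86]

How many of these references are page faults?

86: fault, frames (86)
33: fault, frames (86 33)
21: fault, frames (86 33 21)
86: hit
21: hit
45: fault, evict 33, frames (86 21 45)
86: hit
79: fault, evict 21, frames (45 86 79)
45: hit
86: hit
Page faults: 5.

5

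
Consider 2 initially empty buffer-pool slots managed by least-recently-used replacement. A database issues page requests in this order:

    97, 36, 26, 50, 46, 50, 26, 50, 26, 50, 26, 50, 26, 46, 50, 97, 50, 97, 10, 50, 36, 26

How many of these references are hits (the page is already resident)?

9

97: miss, frames (97)
36: miss, frames (97 36)
26: miss, evict 97, frames (36 26)
50: miss, evict 36, frames (26 50)
46: miss, evict 26, frames (50 46)
50: hit
26: miss, evict 46, frames (50 26)
50: hit
26: hit
50: hit
26: hit
50: hit
26: hit
46: miss, evict 50, frames (26 46)
50: miss, evict 26, frames (46 50)
97: miss, evict 46, frames (50 97)
50: hit
97: hit
10: miss, evict 50, frames (97 10)
50: miss, evict 97, frames (10 50)
36: miss, evict 10, frames (50 36)
26: miss, evict 50, frames (36 26)
Hits: 9.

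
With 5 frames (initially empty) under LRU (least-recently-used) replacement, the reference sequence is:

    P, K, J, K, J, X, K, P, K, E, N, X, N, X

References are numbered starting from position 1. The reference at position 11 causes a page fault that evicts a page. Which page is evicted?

J

pos 1: P → miss, frames {P}
pos 2: K → miss, frames {P,K}
pos 3: J → miss, frames {P,K,J}
pos 4: K → hit
pos 5: J → hit
pos 6: X → miss, frames {P,K,J,X}
pos 7: K → hit
pos 8: P → hit
pos 9: K → hit
pos 10: E → miss, frames {J,X,P,K,E}
pos 11: N → miss, evict J, frames {X,P,K,E,N}
At position 11, page J is evicted.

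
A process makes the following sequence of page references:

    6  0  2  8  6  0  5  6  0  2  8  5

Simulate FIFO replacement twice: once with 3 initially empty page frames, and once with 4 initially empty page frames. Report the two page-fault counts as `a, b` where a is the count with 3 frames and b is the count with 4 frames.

3 frames: F F F F F F F . . F F . → 9 faults.
4 frames: F F F F . . F F F F F F → 10 faults.
10 > 9: adding a frame increased faults — Belady's anomaly.

9, 10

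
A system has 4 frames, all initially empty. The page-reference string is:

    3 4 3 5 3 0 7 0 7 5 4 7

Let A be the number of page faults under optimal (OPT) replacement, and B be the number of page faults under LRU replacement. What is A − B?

Under OPT: F F . F . F F . . . . . → 5 faults.
Under LRU: F F . F . F F . . . F . → 6 faults.
A − B = 5 − 6 = -1.

-1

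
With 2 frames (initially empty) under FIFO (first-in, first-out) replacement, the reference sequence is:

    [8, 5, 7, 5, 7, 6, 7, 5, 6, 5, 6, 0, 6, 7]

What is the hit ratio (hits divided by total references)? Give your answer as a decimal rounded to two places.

8 -> fault, frames {8}
5 -> fault, frames {8,5}
7 -> fault, evict 8, frames {5,7}
5 -> hit
7 -> hit
6 -> fault, evict 5, frames {7,6}
7 -> hit
5 -> fault, evict 7, frames {6,5}
6 -> hit
5 -> hit
6 -> hit
0 -> fault, evict 6, frames {5,0}
6 -> fault, evict 5, frames {0,6}
7 -> fault, evict 0, frames {6,7}
Hits: 6 of 14 references → 6/14 = 0.4286.

0.43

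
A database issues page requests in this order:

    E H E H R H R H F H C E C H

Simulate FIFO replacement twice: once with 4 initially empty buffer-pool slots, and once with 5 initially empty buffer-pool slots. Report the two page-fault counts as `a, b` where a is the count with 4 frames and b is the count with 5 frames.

7, 5

4 frames: F F . . F . . . F . F F . F → 7 faults.
5 frames: F F . . F . . . F . F . . . → 5 faults.
5 < 7: adding a frame reduced faults, as is typical.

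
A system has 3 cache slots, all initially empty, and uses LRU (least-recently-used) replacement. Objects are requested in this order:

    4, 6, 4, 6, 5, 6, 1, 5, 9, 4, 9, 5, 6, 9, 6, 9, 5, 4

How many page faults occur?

4 → miss, frames {4}
6 → miss, frames {4,6}
4 → hit
6 → hit
5 → miss, frames {4,6,5}
6 → hit
1 → miss, evict 4, frames {5,6,1}
5 → hit
9 → miss, evict 6, frames {1,5,9}
4 → miss, evict 1, frames {5,9,4}
9 → hit
5 → hit
6 → miss, evict 4, frames {9,5,6}
9 → hit
6 → hit
9 → hit
5 → hit
4 → miss, evict 6, frames {9,5,4}
Page faults: 8.

8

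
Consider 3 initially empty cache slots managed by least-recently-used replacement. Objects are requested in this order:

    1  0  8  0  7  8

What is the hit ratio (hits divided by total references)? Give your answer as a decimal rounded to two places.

1 -> miss, frames {1}
0 -> miss, frames {1,0}
8 -> miss, frames {1,0,8}
0 -> hit
7 -> miss, evict 1, frames {8,0,7}
8 -> hit
Hits: 2 of 6 references → 2/6 = 0.3333.

0.33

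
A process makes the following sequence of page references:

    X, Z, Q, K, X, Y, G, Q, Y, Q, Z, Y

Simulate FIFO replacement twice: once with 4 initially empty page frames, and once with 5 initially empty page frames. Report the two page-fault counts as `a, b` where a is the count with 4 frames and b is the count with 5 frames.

7, 6

4 frames: F F F F . F F . . . F . → 7 faults.
5 frames: F F F F . F F . . . . . → 6 faults.
6 < 7: adding a frame reduced faults, as is typical.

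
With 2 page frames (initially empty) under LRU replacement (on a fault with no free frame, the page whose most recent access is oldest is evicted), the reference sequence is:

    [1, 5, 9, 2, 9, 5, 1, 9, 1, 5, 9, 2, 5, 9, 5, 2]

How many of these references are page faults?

1: miss, frames (1)
5: miss, frames (1 5)
9: miss, evict 1, frames (5 9)
2: miss, evict 5, frames (9 2)
9: hit
5: miss, evict 2, frames (9 5)
1: miss, evict 9, frames (5 1)
9: miss, evict 5, frames (1 9)
1: hit
5: miss, evict 9, frames (1 5)
9: miss, evict 1, frames (5 9)
2: miss, evict 5, frames (9 2)
5: miss, evict 9, frames (2 5)
9: miss, evict 2, frames (5 9)
5: hit
2: miss, evict 9, frames (5 2)
Page faults: 13.

13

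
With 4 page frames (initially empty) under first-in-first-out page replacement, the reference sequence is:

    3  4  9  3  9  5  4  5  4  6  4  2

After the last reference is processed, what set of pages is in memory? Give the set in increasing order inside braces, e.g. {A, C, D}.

3 -> miss, frames (3)
4 -> miss, frames (3 4)
9 -> miss, frames (3 4 9)
3 -> hit
9 -> hit
5 -> miss, frames (3 4 9 5)
4 -> hit
5 -> hit
4 -> hit
6 -> miss, evict 3, frames (4 9 5 6)
4 -> hit
2 -> miss, evict 4, frames (9 5 6 2)

{2, 5, 6, 9}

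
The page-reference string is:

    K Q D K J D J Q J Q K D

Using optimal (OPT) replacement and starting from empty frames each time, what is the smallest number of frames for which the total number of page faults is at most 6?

f=1: 12 faults
f=2: 7 faults
f=3: 5 faults
f=4: 4 faults
Smallest f with faults ≤ 6 is 3.

3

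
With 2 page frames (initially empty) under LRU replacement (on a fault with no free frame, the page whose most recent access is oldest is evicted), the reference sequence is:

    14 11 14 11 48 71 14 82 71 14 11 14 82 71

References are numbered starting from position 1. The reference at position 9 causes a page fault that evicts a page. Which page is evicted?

pos 1: 14: fault, frames [14]
pos 2: 11: fault, frames [14, 11]
pos 3: 14: hit
pos 4: 11: hit
pos 5: 48: fault, evict 14, frames [11, 48]
pos 6: 71: fault, evict 11, frames [48, 71]
pos 7: 14: fault, evict 48, frames [71, 14]
pos 8: 82: fault, evict 71, frames [14, 82]
pos 9: 71: fault, evict 14, frames [82, 71]
At position 9, page 14 is evicted.

14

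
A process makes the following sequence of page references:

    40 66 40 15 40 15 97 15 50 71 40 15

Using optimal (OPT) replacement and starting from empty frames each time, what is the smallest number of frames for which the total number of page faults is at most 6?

3

f=1: 12 faults
f=2: 7 faults
f=3: 6 faults
f=4: 6 faults
f=5: 6 faults
f=6: 6 faults
Smallest f with faults ≤ 6 is 3.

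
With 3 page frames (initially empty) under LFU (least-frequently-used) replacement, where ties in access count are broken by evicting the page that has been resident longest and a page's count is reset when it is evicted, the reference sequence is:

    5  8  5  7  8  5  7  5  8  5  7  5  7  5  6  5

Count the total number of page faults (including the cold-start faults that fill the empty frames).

5: fault, frames {5}
8: fault, frames {5,8}
5: hit
7: fault, frames {5,8,7}
8: hit
5: hit
7: hit
5: hit
8: hit
5: hit
7: hit
5: hit
7: hit
5: hit
6: fault, evict 8, frames {5,7,6}
5: hit
Page faults: 4.

4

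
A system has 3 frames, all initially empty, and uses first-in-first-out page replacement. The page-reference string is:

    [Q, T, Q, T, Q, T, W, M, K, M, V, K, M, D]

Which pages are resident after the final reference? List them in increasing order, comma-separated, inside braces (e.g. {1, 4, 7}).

{D, K, V}

Q: fault, frames (Q)
T: fault, frames (Q T)
Q: hit
T: hit
Q: hit
T: hit
W: fault, frames (Q T W)
M: fault, evict Q, frames (T W M)
K: fault, evict T, frames (W M K)
M: hit
V: fault, evict W, frames (M K V)
K: hit
M: hit
D: fault, evict M, frames (K V D)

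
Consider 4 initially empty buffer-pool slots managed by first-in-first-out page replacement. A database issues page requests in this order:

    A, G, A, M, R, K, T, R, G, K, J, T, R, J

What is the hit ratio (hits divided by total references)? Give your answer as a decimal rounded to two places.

0.36

A -> miss, frames {A}
G -> miss, frames {A,G}
A -> hit
M -> miss, frames {A,G,M}
R -> miss, frames {A,G,M,R}
K -> miss, evict A, frames {G,M,R,K}
T -> miss, evict G, frames {M,R,K,T}
R -> hit
G -> miss, evict M, frames {R,K,T,G}
K -> hit
J -> miss, evict R, frames {K,T,G,J}
T -> hit
R -> miss, evict K, frames {T,G,J,R}
J -> hit
Hits: 5 of 14 references → 5/14 = 0.3571.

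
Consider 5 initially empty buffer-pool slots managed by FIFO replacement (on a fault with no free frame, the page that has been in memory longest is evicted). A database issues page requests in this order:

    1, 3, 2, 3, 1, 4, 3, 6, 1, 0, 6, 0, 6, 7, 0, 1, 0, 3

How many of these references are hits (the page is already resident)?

1 -> fault, frames (1)
3 -> fault, frames (1 3)
2 -> fault, frames (1 3 2)
3 -> hit
1 -> hit
4 -> fault, frames (1 3 2 4)
3 -> hit
6 -> fault, frames (1 3 2 4 6)
1 -> hit
0 -> fault, evict 1, frames (3 2 4 6 0)
6 -> hit
0 -> hit
6 -> hit
7 -> fault, evict 3, frames (2 4 6 0 7)
0 -> hit
1 -> fault, evict 2, frames (4 6 0 7 1)
0 -> hit
3 -> fault, evict 4, frames (6 0 7 1 3)
Hits: 9.

9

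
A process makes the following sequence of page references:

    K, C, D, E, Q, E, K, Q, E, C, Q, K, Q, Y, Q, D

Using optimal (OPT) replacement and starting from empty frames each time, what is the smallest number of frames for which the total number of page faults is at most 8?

f=1: 16 faults
f=2: 11 faults
f=3: 8 faults
f=4: 7 faults
f=5: 6 faults
f=6: 6 faults
Smallest f with faults ≤ 8 is 3.

3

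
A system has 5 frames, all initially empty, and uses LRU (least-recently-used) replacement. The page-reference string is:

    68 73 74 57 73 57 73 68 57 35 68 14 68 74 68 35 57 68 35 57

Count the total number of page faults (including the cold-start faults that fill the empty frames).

68: fault, frames (68)
73: fault, frames (68 73)
74: fault, frames (68 73 74)
57: fault, frames (68 73 74 57)
73: hit
57: hit
73: hit
68: hit
57: hit
35: fault, frames (74 73 68 57 35)
68: hit
14: fault, evict 74, frames (73 57 35 68 14)
68: hit
74: fault, evict 73, frames (57 35 14 68 74)
68: hit
35: hit
57: hit
68: hit
35: hit
57: hit
Page faults: 7.

7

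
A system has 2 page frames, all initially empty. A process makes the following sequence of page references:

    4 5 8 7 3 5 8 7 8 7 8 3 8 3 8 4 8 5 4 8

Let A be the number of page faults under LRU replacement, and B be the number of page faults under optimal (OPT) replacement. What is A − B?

2

Under LRU: F F F F F F F F . . . F . . . F . F F F → 13 faults.
Under OPT: F F F F F . F F . . . F . . . F . F . F → 11 faults.
A − B = 13 − 11 = 2.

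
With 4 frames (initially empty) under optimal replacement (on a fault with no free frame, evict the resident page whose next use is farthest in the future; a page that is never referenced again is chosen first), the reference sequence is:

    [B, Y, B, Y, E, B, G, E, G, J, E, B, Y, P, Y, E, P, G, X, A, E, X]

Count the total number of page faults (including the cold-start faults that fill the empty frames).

9

B → fault, frames {B}
Y → fault, frames {B,Y}
B → hit
Y → hit
E → fault, frames {B,Y,E}
B → hit
G → fault, frames {B,Y,E,G}
E → hit
G → hit
J → fault, evict G, frames {B,Y,E,J}
E → hit
B → hit
Y → hit
P → fault, evict J, frames {B,Y,E,P}
Y → hit
E → hit
P → hit
G → fault, evict P, frames {B,Y,E,G}
X → fault, evict G, frames {B,Y,E,X}
A → fault, evict Y, frames {B,E,X,A}
E → hit
X → hit
Page faults: 9.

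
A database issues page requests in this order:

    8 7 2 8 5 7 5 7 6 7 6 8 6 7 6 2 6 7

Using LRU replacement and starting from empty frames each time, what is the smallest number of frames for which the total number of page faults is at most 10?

3

f=1: 18 faults
f=2: 11 faults
f=3: 8 faults
f=4: 6 faults
f=5: 5 faults
Smallest f with faults ≤ 10 is 3.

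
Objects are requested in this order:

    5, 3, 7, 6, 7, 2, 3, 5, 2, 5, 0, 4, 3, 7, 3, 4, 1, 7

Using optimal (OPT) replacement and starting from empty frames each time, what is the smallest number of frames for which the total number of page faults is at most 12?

f=1: 18 faults
f=2: 13 faults
f=3: 10 faults
f=4: 8 faults
f=5: 8 faults
f=6: 8 faults
f=7: 8 faults
f=8: 8 faults
Smallest f with faults ≤ 12 is 3.

3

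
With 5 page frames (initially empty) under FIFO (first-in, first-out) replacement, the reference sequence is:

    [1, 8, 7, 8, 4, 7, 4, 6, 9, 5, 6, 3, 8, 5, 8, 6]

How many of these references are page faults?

1 -> fault, frames {1}
8 -> fault, frames {1,8}
7 -> fault, frames {1,8,7}
8 -> hit
4 -> fault, frames {1,8,7,4}
7 -> hit
4 -> hit
6 -> fault, frames {1,8,7,4,6}
9 -> fault, evict 1, frames {8,7,4,6,9}
5 -> fault, evict 8, frames {7,4,6,9,5}
6 -> hit
3 -> fault, evict 7, frames {4,6,9,5,3}
8 -> fault, evict 4, frames {6,9,5,3,8}
5 -> hit
8 -> hit
6 -> hit
Page faults: 9.

9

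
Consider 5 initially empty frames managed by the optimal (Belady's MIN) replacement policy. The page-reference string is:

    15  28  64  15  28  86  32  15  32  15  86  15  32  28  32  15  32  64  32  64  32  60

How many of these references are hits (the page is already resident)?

16

15: fault, frames (15)
28: fault, frames (15 28)
64: fault, frames (15 28 64)
15: hit
28: hit
86: fault, frames (15 28 64 86)
32: fault, frames (15 28 64 86 32)
15: hit
32: hit
15: hit
86: hit
15: hit
32: hit
28: hit
32: hit
15: hit
32: hit
64: hit
32: hit
64: hit
32: hit
60: fault, evict 32, frames (15 28 64 86 60)
Hits: 16.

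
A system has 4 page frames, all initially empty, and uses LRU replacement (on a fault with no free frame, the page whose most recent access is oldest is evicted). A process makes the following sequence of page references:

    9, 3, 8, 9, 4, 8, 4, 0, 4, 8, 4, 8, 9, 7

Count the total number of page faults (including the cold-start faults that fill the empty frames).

6

9 -> fault, frames (9)
3 -> fault, frames (9 3)
8 -> fault, frames (9 3 8)
9 -> hit
4 -> fault, frames (3 8 9 4)
8 -> hit
4 -> hit
0 -> fault, evict 3, frames (9 8 4 0)
4 -> hit
8 -> hit
4 -> hit
8 -> hit
9 -> hit
7 -> fault, evict 0, frames (4 8 9 7)
Page faults: 6.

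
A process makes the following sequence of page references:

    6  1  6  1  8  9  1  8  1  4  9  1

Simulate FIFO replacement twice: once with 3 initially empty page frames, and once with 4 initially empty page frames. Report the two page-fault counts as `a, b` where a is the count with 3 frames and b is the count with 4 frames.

6, 5

3 frames: F F . . F F . . . F . F → 6 faults.
4 frames: F F . . F F . . . F . . → 5 faults.
5 < 6: adding a frame reduced faults, as is typical.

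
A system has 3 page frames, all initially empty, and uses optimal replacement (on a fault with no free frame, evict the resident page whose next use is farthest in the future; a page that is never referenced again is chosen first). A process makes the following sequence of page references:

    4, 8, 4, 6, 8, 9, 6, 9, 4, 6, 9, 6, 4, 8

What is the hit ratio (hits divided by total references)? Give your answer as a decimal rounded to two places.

4 → fault, frames {4}
8 → fault, frames {4,8}
4 → hit
6 → fault, frames {4,8,6}
8 → hit
9 → fault, evict 8, frames {4,6,9}
6 → hit
9 → hit
4 → hit
6 → hit
9 → hit
6 → hit
4 → hit
8 → fault, evict 9, frames {4,6,8}
Hits: 9 of 14 references → 9/14 = 0.6429.

0.64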